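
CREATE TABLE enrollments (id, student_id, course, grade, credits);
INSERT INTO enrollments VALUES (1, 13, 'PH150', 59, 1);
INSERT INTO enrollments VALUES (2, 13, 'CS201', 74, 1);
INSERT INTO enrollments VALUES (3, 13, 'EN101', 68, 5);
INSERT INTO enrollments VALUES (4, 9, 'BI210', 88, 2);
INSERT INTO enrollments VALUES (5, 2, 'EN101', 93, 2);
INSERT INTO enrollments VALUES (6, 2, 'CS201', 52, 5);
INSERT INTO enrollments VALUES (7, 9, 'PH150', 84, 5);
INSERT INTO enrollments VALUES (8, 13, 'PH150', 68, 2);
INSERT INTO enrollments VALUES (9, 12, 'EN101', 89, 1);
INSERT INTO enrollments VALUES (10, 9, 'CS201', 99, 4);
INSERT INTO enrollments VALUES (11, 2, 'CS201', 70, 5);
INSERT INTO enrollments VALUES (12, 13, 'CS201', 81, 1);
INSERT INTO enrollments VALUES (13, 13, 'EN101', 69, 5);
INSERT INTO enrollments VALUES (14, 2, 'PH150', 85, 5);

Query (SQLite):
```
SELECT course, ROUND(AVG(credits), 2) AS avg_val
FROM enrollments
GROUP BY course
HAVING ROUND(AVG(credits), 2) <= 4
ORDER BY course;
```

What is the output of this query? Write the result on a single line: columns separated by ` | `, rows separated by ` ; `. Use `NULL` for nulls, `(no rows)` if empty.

BI210 | 2 ; CS201 | 3.2 ; EN101 | 3.25 ; PH150 | 3.25

Partition enrollments by course; compute ROUND(AVG(credits), 2) within each group.
HAVING: keep groups where ROUND(AVG(credits), 2) <= 4.
  BI210: ids {4} → ROUND(AVG(credits), 2)=2
  CS201: ids {2, 6, 10, 11, 12} → ROUND(AVG(credits), 2)=3.2
  EN101: ids {3, 5, 9, 13} → ROUND(AVG(credits), 2)=3.25
  PH150: ids {1, 7, 8, 14} → ROUND(AVG(credits), 2)=3.25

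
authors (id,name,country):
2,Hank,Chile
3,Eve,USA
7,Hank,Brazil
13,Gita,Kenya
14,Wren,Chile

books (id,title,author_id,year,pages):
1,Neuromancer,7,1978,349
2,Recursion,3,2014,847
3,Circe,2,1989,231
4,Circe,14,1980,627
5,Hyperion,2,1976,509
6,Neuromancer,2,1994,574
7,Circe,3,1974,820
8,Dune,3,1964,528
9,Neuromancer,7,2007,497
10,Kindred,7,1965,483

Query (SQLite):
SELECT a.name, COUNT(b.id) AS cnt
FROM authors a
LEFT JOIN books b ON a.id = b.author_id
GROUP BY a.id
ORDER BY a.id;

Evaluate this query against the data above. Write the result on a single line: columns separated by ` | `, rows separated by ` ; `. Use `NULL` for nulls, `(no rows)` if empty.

Hank | 3 ; Eve | 3 ; Hank | 3 ; Gita | 0 ; Wren | 1

LEFT JOIN keeps every authors row; unmatched ones get NULL for books columns.
Group by authors.id and compute COUNT(b.id). COUNT(col) of an all-NULL group is 0.
  2: ids {3, 5, 6} → COUNT(b.id)=3
  3: ids {2, 7, 8} → COUNT(b.id)=3
  7: ids {1, 9, 10} → COUNT(b.id)=3
  13: ids {—} → COUNT(b.id)=0
  14: ids {4} → COUNT(b.id)=1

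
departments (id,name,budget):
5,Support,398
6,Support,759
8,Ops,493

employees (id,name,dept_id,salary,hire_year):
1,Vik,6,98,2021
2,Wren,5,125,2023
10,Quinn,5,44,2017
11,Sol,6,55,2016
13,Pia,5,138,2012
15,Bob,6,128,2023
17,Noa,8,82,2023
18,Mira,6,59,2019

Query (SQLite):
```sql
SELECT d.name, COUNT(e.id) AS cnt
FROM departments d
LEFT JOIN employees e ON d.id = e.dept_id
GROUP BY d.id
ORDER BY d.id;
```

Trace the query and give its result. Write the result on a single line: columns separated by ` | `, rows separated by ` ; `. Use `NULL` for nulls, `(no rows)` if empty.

Support | 3 ; Support | 4 ; Ops | 1

LEFT JOIN keeps every departments row; unmatched ones get NULL for employees columns.
Group by departments.id and compute COUNT(e.id). COUNT(col) of an all-NULL group is 0.
  5: ids {2, 10, 13} → COUNT(e.id)=3
  6: ids {1, 11, 15, 18} → COUNT(e.id)=4
  8: ids {17} → COUNT(e.id)=1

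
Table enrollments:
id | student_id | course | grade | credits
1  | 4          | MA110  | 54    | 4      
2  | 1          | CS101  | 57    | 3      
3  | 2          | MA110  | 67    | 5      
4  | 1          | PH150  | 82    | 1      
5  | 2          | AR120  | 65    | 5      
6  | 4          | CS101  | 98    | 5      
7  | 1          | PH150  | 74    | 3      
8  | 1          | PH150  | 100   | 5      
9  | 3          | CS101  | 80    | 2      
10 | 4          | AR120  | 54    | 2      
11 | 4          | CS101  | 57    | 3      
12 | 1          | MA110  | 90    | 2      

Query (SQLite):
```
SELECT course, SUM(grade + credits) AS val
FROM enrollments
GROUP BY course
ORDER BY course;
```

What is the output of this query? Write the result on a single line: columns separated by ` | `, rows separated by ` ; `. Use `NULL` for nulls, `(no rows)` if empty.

AR120 | 126 ; CS101 | 305 ; MA110 | 222 ; PH150 | 265

For each row compute grade + credits.
Group by course; take SUM of the expression per group.
  AR120: ids {5, 10} → SUM(grade + credits)=126
  CS101: ids {2, 6, 9, 11} → SUM(grade + credits)=305
  MA110: ids {1, 3, 12} → SUM(grade + credits)=222
  PH150: ids {4, 7, 8} → SUM(grade + credits)=265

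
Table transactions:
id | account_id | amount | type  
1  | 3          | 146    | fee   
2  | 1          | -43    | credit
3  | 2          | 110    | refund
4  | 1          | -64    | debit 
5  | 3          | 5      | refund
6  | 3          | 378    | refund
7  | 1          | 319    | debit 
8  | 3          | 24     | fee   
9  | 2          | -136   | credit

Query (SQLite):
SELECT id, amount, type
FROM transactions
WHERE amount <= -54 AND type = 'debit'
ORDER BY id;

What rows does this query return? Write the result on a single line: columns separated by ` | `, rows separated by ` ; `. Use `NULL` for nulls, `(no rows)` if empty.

4 | -64 | debit

amount <= -54: ids {4, 9}
type = 'debit': ids {4, 7}
Combine with AND.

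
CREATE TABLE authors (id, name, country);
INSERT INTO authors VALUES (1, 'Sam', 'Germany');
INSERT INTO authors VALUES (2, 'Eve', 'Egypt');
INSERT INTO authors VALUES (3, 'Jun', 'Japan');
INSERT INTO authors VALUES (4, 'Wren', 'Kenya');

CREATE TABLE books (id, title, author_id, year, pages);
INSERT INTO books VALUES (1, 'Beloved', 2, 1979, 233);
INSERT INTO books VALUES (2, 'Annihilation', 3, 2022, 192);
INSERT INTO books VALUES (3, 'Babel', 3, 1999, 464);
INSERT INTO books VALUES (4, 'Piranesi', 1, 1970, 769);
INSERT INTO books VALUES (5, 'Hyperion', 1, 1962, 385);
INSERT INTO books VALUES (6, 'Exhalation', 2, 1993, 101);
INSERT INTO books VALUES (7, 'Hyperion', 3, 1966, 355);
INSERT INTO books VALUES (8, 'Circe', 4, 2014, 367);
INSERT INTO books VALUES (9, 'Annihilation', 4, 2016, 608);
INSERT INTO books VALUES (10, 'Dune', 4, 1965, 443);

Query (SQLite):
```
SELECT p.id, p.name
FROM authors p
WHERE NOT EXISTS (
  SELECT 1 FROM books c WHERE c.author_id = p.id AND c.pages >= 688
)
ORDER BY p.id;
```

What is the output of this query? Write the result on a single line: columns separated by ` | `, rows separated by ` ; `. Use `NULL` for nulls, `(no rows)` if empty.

For each authors row, check whether any books with matching author_id has pages >= 688.
Keep rows where that is false.

2 | Eve ; 3 | Jun ; 4 | Wren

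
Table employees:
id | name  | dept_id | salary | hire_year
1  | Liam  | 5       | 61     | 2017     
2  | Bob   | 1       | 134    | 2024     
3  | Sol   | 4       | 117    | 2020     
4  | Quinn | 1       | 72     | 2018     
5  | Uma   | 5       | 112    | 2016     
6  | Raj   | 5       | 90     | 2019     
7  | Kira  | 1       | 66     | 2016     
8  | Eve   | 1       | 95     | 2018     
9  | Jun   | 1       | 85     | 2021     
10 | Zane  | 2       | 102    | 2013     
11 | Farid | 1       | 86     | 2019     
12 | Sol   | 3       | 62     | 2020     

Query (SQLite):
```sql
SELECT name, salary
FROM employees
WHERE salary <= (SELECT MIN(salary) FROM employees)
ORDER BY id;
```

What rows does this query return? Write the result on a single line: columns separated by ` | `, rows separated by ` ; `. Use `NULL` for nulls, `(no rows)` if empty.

Scalar subquery: MIN(salary) over all employees rows = 61.
Keep rows where salary <= that value.

Liam | 61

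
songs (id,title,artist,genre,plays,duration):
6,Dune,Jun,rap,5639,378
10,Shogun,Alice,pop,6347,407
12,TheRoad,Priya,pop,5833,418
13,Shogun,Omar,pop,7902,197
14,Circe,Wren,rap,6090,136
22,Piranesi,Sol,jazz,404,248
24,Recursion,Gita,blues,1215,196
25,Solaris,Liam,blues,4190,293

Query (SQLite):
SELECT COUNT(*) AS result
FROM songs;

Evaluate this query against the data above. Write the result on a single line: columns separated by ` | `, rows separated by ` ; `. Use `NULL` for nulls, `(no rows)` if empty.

All plays values: [5639, 6347, 5833, 7902, 6090, 404, 1215, 4190].
COUNT(*) counts rows → 8.

8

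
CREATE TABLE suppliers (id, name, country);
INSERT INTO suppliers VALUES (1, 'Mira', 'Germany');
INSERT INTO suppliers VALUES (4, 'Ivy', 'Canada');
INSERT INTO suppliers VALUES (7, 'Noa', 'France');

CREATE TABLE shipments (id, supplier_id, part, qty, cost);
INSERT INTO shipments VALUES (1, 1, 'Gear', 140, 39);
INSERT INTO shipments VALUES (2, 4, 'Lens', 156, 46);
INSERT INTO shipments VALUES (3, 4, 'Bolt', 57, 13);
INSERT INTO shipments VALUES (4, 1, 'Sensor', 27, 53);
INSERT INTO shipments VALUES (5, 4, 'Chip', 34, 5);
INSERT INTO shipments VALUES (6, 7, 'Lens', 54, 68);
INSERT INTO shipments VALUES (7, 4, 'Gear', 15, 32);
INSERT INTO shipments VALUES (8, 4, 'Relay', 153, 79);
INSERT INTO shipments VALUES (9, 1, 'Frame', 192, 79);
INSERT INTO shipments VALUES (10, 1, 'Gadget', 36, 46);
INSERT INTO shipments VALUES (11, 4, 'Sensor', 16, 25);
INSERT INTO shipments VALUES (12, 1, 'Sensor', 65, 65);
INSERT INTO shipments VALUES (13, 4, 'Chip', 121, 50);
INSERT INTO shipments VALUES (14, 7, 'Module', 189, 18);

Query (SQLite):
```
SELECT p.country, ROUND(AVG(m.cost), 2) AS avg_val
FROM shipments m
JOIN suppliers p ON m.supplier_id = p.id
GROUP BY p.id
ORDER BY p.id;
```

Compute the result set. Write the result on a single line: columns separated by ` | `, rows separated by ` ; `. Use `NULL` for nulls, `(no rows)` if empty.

Germany | 56.4 ; Canada | 35.71 ; France | 43

Join each shipments row to its suppliers via supplier_id.
Group joined rows by suppliers.id; compute ROUND(AVG(m.cost), 2) per group.
  1: ids {1, 4, 9, 10, 12} → ROUND(AVG(m.cost), 2)=56.4
  4: ids {2, 3, 5, 7, 8, 11, 13} → ROUND(AVG(m.cost), 2)=35.71
  7: ids {6, 14} → ROUND(AVG(m.cost), 2)=43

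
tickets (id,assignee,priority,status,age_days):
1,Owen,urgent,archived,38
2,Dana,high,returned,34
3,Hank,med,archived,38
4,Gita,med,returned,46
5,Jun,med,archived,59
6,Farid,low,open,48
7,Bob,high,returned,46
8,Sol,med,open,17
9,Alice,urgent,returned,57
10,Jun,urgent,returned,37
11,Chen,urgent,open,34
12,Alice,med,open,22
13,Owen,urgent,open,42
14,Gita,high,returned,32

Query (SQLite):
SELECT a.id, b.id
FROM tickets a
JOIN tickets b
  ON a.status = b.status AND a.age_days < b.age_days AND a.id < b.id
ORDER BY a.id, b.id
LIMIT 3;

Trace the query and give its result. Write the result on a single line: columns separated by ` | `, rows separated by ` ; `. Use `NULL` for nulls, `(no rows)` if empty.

Pairs (a,b) with same status, a.age_days < b.age_days, a.id < b.id.
status groups: archived:{1,3,5} open:{6,8,11,12,13} returned:{2,4,7,9,10,14}
Ordered by (a.id, b.id); first 3.

1 | 5 ; 2 | 4 ; 2 | 7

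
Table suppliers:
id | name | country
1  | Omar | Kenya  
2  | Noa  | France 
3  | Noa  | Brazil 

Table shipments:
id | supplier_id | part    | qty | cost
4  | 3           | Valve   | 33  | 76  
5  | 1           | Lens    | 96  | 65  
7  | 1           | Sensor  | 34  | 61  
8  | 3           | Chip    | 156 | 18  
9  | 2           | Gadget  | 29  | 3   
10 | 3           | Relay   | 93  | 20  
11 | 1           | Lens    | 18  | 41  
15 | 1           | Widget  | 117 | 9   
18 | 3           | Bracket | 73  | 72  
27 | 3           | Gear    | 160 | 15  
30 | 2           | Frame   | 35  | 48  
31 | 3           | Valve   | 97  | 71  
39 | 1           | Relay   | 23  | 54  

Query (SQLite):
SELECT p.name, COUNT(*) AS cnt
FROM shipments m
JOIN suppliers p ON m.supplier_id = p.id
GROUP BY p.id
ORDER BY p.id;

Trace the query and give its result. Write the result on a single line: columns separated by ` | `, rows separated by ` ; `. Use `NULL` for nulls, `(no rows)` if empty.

Join each shipments row to its suppliers via supplier_id.
Group joined rows by suppliers.id; compute COUNT(*) per group.
  1: ids {5, 7, 11, 15, 39} → COUNT(*)=5
  2: ids {9, 30} → COUNT(*)=2
  3: ids {4, 8, 10, 18, 27, 31} → COUNT(*)=6

Omar | 5 ; Noa | 2 ; Noa | 6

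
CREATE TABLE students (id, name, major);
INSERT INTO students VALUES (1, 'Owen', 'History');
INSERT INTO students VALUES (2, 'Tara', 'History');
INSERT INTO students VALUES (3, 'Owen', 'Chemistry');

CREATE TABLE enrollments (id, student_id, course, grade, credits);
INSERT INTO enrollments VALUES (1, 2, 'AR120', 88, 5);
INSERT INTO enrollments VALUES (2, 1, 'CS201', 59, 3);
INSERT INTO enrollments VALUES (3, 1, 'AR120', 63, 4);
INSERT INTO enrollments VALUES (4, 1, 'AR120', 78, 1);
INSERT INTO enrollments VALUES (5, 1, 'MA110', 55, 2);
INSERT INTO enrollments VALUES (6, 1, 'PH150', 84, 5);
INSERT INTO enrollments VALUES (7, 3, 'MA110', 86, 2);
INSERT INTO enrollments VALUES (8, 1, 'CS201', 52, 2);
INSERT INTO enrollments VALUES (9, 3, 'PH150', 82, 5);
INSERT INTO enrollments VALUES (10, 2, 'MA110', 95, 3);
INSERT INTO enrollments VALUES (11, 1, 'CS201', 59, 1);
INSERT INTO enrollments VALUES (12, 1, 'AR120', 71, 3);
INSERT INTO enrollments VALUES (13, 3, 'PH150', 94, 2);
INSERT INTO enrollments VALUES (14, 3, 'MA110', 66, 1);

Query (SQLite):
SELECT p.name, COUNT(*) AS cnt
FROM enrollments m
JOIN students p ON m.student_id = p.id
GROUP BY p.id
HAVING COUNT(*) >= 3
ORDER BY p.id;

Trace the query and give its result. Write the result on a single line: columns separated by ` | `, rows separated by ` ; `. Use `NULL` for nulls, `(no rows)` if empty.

Owen | 8 ; Owen | 4

Join each enrollments row to its students via student_id.
Group joined rows by students.id; compute COUNT(*) per group.
HAVING: keep groups with count ≥ 3.
  1: ids {2, 3, 4, 5, 6, 8, 11, 12} → COUNT(*)=8
  2: ids {1, 10} → COUNT(*)=2
  3: ids {7, 9, 13, 14} → COUNT(*)=4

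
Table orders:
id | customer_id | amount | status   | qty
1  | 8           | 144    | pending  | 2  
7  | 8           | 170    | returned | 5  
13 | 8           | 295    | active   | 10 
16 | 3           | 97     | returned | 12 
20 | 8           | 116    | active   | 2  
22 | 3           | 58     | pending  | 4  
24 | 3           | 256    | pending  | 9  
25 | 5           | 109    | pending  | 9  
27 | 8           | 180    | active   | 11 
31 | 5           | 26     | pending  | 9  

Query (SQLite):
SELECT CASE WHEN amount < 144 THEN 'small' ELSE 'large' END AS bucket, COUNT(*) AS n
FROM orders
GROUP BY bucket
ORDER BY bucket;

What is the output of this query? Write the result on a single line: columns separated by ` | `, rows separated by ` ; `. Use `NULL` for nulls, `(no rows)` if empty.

Bucket rows by amount < 144 → 'small' else 'large'; count each bucket.

large | 5 ; small | 5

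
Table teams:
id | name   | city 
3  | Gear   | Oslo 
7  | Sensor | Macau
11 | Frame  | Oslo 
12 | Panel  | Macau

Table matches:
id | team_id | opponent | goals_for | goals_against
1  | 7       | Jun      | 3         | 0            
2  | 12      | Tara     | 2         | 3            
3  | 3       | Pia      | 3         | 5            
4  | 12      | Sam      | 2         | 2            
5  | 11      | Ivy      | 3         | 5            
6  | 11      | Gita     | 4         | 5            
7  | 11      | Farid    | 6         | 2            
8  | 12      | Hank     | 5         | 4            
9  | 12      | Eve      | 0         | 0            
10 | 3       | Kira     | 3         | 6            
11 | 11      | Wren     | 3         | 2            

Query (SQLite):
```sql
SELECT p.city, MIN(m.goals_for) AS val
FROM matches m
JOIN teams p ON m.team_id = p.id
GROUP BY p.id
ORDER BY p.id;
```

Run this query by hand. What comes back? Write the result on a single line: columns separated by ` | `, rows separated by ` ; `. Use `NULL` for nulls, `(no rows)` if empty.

Oslo | 3 ; Macau | 3 ; Oslo | 3 ; Macau | 0

Join each matches row to its teams via team_id.
Group joined rows by teams.id; compute MIN(m.goals_for) per group.
  3: ids {3, 10} → MIN(m.goals_for)=3
  7: ids {1} → MIN(m.goals_for)=3
  11: ids {5, 6, 7, 11} → MIN(m.goals_for)=3
  12: ids {2, 4, 8, 9} → MIN(m.goals_for)=0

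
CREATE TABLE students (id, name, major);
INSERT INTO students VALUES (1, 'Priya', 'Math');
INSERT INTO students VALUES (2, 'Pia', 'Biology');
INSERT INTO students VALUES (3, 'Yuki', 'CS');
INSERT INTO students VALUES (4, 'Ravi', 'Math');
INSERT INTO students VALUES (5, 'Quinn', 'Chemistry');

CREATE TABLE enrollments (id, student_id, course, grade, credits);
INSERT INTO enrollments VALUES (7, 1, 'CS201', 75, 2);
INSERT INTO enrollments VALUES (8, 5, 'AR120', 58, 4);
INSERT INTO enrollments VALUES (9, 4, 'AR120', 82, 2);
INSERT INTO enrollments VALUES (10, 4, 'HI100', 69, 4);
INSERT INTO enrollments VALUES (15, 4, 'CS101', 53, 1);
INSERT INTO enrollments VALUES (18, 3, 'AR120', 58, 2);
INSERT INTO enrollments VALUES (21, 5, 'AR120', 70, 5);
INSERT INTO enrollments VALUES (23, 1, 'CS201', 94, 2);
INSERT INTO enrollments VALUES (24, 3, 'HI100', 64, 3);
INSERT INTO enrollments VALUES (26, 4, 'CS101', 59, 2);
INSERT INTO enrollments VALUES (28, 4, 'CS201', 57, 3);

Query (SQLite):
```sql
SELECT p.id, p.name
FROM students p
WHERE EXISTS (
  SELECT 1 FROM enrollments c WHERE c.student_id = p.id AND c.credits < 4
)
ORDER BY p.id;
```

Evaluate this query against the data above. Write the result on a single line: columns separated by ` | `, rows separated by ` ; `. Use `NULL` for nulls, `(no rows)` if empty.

For each students row, check whether any enrollments with matching student_id has credits < 4.
Keep rows where that is true.

1 | Priya ; 3 | Yuki ; 4 | Ravi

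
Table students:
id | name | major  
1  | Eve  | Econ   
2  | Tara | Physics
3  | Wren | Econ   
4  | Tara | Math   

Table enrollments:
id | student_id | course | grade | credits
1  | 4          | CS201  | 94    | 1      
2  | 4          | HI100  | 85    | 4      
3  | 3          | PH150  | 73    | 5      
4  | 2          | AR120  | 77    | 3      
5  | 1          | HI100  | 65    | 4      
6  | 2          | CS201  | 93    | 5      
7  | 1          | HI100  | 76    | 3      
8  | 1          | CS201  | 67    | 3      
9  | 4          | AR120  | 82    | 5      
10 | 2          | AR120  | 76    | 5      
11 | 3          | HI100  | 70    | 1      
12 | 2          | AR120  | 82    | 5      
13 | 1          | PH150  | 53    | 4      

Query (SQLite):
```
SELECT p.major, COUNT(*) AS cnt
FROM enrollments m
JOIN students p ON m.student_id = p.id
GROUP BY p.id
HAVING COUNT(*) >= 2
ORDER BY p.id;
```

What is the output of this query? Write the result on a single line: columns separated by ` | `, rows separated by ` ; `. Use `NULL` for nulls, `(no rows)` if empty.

Econ | 4 ; Physics | 4 ; Econ | 2 ; Math | 3

Join each enrollments row to its students via student_id.
Group joined rows by students.id; compute COUNT(*) per group.
HAVING: keep groups with count ≥ 2.
  1: ids {5, 7, 8, 13} → COUNT(*)=4
  2: ids {4, 6, 10, 12} → COUNT(*)=4
  3: ids {3, 11} → COUNT(*)=2
  4: ids {1, 2, 9} → COUNT(*)=3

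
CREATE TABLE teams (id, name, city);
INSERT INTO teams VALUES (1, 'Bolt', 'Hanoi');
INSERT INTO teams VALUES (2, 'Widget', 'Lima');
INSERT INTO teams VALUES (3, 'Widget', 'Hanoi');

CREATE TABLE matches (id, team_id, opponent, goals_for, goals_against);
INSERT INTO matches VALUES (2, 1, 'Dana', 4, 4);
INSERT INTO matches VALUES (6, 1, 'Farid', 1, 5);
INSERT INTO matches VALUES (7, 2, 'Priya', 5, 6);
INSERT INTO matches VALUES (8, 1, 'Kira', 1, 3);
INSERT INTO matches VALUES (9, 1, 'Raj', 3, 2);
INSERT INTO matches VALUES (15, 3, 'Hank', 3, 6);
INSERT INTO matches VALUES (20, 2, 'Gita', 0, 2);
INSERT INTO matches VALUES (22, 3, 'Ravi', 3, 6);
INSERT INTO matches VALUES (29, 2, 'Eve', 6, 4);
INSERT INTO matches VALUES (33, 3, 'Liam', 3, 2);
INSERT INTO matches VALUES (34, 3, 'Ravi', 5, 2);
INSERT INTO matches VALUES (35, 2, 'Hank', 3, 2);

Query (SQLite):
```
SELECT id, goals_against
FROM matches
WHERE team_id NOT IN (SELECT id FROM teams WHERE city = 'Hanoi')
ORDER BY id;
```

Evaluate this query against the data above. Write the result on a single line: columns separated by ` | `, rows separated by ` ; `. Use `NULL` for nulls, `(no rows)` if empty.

Inner query: teams.id where city = 'Hanoi'.
Outer: keep matches rows whose team_id is not in that set.
Inner query → {1, 3}

7 | 6 ; 20 | 2 ; 29 | 4 ; 35 | 2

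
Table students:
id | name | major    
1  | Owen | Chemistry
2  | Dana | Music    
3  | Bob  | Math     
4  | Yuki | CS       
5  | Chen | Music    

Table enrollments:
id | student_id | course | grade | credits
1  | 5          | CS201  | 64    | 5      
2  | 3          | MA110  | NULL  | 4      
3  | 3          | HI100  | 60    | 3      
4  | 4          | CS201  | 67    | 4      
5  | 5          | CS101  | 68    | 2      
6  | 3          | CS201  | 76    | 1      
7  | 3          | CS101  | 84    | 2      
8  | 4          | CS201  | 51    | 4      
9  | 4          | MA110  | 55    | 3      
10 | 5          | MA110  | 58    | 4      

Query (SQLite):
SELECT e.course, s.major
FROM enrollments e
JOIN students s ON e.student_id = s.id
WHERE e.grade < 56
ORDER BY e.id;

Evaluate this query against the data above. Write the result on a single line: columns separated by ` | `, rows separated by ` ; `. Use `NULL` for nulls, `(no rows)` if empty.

CS201 | CS ; MA110 | CS

Each enrollments row matches the students row where student_id = students.id.
Then keep rows with e.grade < 56.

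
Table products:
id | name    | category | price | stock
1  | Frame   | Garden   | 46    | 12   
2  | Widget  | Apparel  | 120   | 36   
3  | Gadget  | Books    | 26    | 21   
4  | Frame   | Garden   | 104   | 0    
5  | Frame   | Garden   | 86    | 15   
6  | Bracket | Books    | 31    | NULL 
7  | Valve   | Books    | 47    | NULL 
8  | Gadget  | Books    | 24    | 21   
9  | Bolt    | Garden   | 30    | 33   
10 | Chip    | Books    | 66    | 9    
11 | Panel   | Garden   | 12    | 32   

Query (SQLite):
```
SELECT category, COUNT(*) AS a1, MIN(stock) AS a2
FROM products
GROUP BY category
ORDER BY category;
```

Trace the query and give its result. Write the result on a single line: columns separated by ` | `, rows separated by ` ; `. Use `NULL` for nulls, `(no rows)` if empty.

Group products by category.
Per group compute: COUNT(*), MIN(stock).
  Apparel: ids {2} → COUNT(*)=1, MIN(stock)=36
  Books: ids {3, 6, 7, 8, 10} → COUNT(*)=5, MIN(stock)=9
  Garden: ids {1, 4, 5, 9, 11} → COUNT(*)=5, MIN(stock)=0

Apparel | 1 | 36 ; Books | 5 | 9 ; Garden | 5 | 0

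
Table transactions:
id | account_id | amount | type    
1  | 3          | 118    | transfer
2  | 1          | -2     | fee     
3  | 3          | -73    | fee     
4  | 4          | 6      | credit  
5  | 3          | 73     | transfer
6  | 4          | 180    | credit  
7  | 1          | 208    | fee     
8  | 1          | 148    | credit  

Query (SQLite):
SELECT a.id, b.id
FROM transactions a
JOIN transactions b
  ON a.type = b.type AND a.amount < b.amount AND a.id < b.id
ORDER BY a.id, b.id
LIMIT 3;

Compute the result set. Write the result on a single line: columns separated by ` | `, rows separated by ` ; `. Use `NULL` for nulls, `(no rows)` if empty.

2 | 7 ; 3 | 7 ; 4 | 6

Pairs (a,b) with same type, a.amount < b.amount, a.id < b.id.
type groups: credit:{4,6,8} fee:{2,3,7} transfer:{1,5}
Ordered by (a.id, b.id); first 3.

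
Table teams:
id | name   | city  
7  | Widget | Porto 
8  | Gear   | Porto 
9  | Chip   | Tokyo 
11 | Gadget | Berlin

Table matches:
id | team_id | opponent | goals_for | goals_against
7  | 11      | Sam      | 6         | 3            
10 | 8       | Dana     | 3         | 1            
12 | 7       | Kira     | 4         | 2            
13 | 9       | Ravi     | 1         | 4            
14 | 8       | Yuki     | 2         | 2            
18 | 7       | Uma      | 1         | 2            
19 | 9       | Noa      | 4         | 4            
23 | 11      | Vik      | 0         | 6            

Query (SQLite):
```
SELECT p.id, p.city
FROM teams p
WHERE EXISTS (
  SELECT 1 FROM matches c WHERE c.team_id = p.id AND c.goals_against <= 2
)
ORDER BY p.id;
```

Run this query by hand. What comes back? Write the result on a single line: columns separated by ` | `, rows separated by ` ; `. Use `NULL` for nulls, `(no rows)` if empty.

For each teams row, check whether any matches with matching team_id has goals_against <= 2.
Keep rows where that is true.

7 | Porto ; 8 | Porto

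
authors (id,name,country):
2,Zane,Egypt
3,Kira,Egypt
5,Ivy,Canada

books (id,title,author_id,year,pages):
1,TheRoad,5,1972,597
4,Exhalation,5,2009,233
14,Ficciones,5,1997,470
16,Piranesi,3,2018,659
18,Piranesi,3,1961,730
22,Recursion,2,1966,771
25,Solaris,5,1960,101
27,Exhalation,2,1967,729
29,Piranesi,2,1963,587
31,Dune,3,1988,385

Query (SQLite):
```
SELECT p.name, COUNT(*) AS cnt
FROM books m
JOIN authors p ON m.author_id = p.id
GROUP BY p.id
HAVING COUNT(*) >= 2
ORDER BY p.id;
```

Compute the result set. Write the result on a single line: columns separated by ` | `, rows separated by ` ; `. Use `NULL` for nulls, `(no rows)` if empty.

Join each books row to its authors via author_id.
Group joined rows by authors.id; compute COUNT(*) per group.
HAVING: keep groups with count ≥ 2.
  2: ids {22, 27, 29} → COUNT(*)=3
  3: ids {16, 18, 31} → COUNT(*)=3
  5: ids {1, 4, 14, 25} → COUNT(*)=4

Zane | 3 ; Kira | 3 ; Ivy | 4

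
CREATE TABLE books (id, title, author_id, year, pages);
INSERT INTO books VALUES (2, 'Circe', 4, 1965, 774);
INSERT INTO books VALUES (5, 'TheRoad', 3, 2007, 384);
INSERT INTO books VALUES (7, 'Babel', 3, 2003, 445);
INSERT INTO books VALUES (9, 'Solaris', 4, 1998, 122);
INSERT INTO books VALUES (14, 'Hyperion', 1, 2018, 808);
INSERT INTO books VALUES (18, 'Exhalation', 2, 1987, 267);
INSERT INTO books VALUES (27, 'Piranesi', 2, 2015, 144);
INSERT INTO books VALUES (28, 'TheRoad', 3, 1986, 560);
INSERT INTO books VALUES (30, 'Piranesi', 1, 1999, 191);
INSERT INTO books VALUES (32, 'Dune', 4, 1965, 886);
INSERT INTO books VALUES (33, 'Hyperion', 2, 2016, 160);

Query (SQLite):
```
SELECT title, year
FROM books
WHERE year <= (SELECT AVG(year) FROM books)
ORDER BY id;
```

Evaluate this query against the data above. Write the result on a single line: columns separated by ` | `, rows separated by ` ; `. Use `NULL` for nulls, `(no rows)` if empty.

Circe | 1965 ; Exhalation | 1987 ; TheRoad | 1986 ; Dune | 1965

Scalar subquery: AVG(year) over all books rows = 1996.272727 (≈; comparison uses full precision).
Keep rows where year <= that value.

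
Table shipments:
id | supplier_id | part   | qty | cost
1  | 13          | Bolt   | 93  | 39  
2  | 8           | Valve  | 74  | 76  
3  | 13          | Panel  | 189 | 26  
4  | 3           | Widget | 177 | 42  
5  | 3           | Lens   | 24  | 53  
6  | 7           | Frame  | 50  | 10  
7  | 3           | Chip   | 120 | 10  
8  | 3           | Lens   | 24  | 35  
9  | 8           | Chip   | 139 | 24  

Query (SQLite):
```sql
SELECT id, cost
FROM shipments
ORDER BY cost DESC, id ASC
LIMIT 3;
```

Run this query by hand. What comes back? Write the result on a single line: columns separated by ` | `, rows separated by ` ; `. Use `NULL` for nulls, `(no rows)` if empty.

Sort by cost desc, tiebreak id asc: (76, id=2), (53, id=5), (42, id=4), (39, id=1), (35, id=8), (26, id=3) …. Take first 3.

2 | 76 ; 5 | 53 ; 4 | 42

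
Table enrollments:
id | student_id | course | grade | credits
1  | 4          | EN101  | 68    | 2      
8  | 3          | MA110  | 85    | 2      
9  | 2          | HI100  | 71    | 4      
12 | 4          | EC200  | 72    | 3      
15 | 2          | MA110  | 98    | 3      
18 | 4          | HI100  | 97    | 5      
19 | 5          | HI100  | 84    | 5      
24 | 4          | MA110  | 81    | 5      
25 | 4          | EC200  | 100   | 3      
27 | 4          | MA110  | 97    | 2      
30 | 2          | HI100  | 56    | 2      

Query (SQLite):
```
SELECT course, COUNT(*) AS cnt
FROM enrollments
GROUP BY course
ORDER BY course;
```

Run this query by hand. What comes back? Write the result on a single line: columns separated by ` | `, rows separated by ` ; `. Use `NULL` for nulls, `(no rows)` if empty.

Partition enrollments by course; compute COUNT(*) within each group.
  EC200: ids {12, 25} → COUNT(*)=2
  EN101: ids {1} → COUNT(*)=1
  HI100: ids {9, 18, 19, 30} → COUNT(*)=4
  MA110: ids {8, 15, 24, 27} → COUNT(*)=4

EC200 | 2 ; EN101 | 1 ; HI100 | 4 ; MA110 | 4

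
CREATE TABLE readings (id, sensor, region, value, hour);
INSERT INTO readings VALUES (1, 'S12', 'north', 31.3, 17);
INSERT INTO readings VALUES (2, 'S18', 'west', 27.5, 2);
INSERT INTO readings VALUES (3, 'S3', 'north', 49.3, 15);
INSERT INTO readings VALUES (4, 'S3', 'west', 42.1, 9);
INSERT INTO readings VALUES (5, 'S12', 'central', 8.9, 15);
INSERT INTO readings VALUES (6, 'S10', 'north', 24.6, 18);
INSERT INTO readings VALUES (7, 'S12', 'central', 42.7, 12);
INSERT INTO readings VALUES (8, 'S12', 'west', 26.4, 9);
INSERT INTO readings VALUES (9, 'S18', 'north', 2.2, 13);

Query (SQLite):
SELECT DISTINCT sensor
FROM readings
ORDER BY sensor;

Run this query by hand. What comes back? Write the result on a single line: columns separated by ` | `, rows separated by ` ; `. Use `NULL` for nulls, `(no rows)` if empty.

S10 ; S12 ; S18 ; S3

Collect distinct sensor values from readings.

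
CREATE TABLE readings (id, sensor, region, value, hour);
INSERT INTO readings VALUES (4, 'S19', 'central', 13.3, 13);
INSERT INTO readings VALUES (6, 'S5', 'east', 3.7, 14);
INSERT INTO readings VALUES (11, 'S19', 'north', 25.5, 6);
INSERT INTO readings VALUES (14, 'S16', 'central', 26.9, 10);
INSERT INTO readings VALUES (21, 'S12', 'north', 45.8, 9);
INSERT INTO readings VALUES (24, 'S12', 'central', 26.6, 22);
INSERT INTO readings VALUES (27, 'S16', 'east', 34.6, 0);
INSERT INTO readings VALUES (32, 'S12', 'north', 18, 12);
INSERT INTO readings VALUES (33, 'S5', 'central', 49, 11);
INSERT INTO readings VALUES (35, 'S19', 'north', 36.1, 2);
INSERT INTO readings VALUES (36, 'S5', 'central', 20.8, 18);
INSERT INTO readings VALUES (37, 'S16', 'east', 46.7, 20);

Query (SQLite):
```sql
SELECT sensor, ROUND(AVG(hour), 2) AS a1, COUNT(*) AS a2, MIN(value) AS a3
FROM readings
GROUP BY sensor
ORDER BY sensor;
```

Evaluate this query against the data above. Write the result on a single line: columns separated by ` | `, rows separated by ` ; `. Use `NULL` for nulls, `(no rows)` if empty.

S12 | 14.33 | 3 | 18 ; S16 | 10 | 3 | 26.9 ; S19 | 7 | 3 | 13.3 ; S5 | 14.33 | 3 | 3.7

Group readings by sensor.
Per group compute: ROUND(AVG(hour), 2), COUNT(*), MIN(value).
  S12: ids {21, 24, 32} → ROUND(AVG(hour), 2)=14.33, COUNT(*)=3, MIN(value)=18
  S16: ids {14, 27, 37} → ROUND(AVG(hour), 2)=10, COUNT(*)=3, MIN(value)=26.9
  S19: ids {4, 11, 35} → ROUND(AVG(hour), 2)=7, COUNT(*)=3, MIN(value)=13.3
  S5: ids {6, 33, 36} → ROUND(AVG(hour), 2)=14.33, COUNT(*)=3, MIN(value)=3.7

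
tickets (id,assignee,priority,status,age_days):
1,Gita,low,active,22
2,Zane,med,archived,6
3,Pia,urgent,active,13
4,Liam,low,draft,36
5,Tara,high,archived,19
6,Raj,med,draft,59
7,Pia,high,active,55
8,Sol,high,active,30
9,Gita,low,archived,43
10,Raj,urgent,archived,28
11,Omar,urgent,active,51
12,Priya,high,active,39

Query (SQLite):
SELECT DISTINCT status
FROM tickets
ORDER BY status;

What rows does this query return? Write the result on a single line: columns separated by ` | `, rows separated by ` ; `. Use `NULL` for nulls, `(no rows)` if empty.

active ; archived ; draft

Collect distinct status values from tickets.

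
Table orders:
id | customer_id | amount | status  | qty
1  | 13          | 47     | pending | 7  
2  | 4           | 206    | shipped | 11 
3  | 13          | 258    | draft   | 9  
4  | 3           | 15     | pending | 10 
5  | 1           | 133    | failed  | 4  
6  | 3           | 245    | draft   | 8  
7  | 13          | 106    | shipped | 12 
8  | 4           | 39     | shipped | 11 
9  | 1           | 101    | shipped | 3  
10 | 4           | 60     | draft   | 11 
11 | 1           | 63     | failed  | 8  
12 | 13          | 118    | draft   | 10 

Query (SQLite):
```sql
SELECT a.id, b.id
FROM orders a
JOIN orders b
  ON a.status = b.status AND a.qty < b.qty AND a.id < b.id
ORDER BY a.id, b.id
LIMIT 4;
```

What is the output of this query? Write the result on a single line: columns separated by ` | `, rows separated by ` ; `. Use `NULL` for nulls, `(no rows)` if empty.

Pairs (a,b) with same status, a.qty < b.qty, a.id < b.id.
status groups: draft:{3,6,10,12} failed:{5,11} pending:{1,4} shipped:{2,7,8,9}
Ordered by (a.id, b.id); first 4.

1 | 4 ; 2 | 7 ; 3 | 10 ; 3 | 12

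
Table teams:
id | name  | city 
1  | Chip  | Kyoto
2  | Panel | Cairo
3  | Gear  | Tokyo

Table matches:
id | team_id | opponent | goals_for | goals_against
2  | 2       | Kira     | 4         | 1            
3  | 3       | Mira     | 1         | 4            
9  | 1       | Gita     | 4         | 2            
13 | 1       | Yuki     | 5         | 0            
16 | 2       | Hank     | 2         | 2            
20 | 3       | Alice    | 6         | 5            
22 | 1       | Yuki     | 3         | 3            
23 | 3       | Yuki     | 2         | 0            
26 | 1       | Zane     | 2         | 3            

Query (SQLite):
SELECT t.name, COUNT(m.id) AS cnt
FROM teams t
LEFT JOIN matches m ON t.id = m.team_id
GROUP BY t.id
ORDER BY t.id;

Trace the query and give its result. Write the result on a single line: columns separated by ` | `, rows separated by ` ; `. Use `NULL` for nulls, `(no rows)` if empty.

Chip | 4 ; Panel | 2 ; Gear | 3

LEFT JOIN keeps every teams row; unmatched ones get NULL for matches columns.
Group by teams.id and compute COUNT(m.id). COUNT(col) of an all-NULL group is 0.
  1: ids {9, 13, 22, 26} → COUNT(m.id)=4
  2: ids {2, 16} → COUNT(m.id)=2
  3: ids {3, 20, 23} → COUNT(m.id)=3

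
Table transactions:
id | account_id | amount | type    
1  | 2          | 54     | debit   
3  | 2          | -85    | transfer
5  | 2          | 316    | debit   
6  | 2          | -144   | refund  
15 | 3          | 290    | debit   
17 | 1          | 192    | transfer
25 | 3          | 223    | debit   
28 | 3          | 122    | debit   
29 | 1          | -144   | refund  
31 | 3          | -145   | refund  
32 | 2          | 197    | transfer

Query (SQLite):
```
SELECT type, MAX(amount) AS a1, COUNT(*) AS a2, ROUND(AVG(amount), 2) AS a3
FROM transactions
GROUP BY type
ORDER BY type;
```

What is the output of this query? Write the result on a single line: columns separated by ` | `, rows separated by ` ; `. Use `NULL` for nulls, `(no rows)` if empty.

debit | 316 | 5 | 201 ; refund | -144 | 3 | -144.33 ; transfer | 197 | 3 | 101.33

Group transactions by type.
Per group compute: MAX(amount), COUNT(*), ROUND(AVG(amount), 2).
  debit: ids {1, 5, 15, 25, 28} → MAX(amount)=316, COUNT(*)=5, ROUND(AVG(amount), 2)=201
  refund: ids {6, 29, 31} → MAX(amount)=-144, COUNT(*)=3, ROUND(AVG(amount), 2)=-144.33
  transfer: ids {3, 17, 32} → MAX(amount)=197, COUNT(*)=3, ROUND(AVG(amount), 2)=101.33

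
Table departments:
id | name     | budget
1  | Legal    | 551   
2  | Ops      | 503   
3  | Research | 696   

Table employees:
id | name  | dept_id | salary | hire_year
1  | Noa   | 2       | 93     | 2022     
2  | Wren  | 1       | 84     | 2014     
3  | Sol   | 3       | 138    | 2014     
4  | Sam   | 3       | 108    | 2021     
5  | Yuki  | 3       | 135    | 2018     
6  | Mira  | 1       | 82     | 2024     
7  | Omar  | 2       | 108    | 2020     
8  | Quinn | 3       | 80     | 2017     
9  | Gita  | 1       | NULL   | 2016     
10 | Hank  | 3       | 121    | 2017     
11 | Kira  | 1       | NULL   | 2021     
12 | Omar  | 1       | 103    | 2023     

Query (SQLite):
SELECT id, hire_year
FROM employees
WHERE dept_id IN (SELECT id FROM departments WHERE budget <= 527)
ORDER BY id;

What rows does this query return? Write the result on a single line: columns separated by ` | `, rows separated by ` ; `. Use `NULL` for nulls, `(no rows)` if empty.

Inner query: departments.id where budget <= 527.
Outer: keep employees rows whose dept_id is in that set.
Inner query → {2}

1 | 2022 ; 7 | 2020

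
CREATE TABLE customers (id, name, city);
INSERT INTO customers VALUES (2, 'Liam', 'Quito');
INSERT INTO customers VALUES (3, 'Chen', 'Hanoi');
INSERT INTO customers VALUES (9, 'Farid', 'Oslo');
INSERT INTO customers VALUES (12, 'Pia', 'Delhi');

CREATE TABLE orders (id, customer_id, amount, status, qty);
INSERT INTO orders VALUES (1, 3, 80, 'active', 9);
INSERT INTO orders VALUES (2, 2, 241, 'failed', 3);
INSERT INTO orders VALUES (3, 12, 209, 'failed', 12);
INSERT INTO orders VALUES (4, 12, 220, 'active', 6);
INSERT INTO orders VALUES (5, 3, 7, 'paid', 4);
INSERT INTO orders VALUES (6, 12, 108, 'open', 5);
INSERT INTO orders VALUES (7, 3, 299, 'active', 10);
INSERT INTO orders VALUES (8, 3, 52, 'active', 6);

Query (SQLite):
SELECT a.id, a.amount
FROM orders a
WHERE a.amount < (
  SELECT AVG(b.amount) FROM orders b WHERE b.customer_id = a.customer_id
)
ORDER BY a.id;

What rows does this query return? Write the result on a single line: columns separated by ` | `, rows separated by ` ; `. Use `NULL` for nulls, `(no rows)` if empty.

1 | 80 ; 5 | 7 ; 6 | 108 ; 8 | 52

For each orders row a, compute AVG(amount) over rows sharing a.customer_id.
Keep row a if a.amount < that per-group AVG.
  customer_id=2: AVG(amount) = 241.0
  customer_id=3: AVG(amount) = 109.5
  customer_id=12: AVG(amount) = 179.0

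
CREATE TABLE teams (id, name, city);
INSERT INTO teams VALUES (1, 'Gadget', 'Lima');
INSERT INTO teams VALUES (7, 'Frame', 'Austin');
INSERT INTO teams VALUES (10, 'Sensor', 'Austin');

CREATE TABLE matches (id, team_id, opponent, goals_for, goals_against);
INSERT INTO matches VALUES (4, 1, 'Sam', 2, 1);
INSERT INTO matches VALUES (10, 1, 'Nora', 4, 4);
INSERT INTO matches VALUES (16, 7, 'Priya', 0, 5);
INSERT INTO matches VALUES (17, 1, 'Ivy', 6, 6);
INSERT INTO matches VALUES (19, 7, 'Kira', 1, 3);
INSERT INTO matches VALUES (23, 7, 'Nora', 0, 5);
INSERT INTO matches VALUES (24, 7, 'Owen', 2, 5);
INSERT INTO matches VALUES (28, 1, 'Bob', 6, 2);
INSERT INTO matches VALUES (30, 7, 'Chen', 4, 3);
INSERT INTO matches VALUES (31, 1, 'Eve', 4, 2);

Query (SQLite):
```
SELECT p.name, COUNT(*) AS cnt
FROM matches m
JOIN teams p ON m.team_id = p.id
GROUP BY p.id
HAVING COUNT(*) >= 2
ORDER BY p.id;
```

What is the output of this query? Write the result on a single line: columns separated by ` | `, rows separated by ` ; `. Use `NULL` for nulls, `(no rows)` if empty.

Gadget | 5 ; Frame | 5

Join each matches row to its teams via team_id.
Group joined rows by teams.id; compute COUNT(*) per group.
HAVING: keep groups with count ≥ 2.
  1: ids {4, 10, 17, 28, 31} → COUNT(*)=5
  7: ids {16, 19, 23, 24, 30} → COUNT(*)=5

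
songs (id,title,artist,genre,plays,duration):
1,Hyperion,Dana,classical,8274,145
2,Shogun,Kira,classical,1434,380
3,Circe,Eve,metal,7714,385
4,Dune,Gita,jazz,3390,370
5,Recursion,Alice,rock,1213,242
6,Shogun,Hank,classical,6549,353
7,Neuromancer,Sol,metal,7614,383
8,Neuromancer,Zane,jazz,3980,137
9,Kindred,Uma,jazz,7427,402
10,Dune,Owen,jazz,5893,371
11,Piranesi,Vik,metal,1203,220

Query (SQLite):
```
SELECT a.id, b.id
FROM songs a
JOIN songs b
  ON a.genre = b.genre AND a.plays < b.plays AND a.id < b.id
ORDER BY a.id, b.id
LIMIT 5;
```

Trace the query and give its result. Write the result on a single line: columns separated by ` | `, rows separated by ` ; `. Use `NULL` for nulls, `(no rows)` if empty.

2 | 6 ; 4 | 8 ; 4 | 9 ; 4 | 10 ; 8 | 9

Pairs (a,b) with same genre, a.plays < b.plays, a.id < b.id.
genre groups: classical:{1,2,6} jazz:{4,8,9,10} metal:{3,7,11} rock:{5}
Ordered by (a.id, b.id); first 5.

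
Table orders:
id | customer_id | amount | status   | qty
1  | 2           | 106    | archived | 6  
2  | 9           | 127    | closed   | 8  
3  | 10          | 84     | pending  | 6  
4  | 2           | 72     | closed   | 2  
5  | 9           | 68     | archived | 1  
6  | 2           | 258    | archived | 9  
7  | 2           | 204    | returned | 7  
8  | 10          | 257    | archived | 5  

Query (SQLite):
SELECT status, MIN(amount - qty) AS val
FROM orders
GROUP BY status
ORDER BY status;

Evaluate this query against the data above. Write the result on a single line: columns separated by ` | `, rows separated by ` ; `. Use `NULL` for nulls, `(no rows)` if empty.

archived | 67 ; closed | 70 ; pending | 78 ; returned | 197

For each row compute amount - qty.
Group by status; take MIN of the expression per group.
  archived: ids {1, 5, 6, 8} → MIN(amount - qty)=67
  closed: ids {2, 4} → MIN(amount - qty)=70
  pending: ids {3} → MIN(amount - qty)=78
  returned: ids {7} → MIN(amount - qty)=197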